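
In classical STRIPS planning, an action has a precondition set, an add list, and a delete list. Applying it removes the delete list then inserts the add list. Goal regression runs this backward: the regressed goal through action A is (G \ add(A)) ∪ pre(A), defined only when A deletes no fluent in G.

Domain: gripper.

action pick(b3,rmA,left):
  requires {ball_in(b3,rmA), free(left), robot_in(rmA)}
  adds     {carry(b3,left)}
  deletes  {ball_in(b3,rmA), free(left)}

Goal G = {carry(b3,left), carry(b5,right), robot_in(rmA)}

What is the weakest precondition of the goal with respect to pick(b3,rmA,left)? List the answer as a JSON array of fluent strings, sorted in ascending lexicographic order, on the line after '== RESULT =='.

Regress:
  G ∩ del = {}  (empty — regression defined)
  G \ add = {carry(b3,left), carry(b5,right), robot_in(rmA)} \ {carry(b3,left)} = {carry(b5,right), robot_in(rmA)}
  ∪ pre   = {carry(b5,right), robot_in(rmA)} ∪ {ball_in(b3,rmA), free(left), robot_in(rmA)}
          = {ball_in(b3,rmA), carry(b5,right), free(left), robot_in(rmA)}

== RESULT ==
["ball_in(b3,rmA)", "carry(b5,right)", "free(left)", "robot_in(rmA)"]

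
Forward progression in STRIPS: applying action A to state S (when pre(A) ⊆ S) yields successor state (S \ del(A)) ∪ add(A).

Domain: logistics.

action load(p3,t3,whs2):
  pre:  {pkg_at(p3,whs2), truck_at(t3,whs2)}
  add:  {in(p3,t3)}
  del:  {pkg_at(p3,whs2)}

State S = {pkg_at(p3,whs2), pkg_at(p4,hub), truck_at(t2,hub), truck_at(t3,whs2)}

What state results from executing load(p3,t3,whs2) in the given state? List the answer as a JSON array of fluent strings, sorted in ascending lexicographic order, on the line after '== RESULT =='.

Compute (S \ del) ∪ add:
  pre ⊆ S: {pkg_at(p3,whs2), truck_at(t3,whs2)} ⊆ S  — applicable
  S \ del = {pkg_at(p4,hub), truck_at(t2,hub), truck_at(t3,whs2)}
  ∪ add   = {in(p3,t3), pkg_at(p4,hub), truck_at(t2,hub), truck_at(t3,whs2)}

== RESULT ==
["in(p3,t3)", "pkg_at(p4,hub)", "truck_at(t2,hub)", "truck_at(t3,whs2)"]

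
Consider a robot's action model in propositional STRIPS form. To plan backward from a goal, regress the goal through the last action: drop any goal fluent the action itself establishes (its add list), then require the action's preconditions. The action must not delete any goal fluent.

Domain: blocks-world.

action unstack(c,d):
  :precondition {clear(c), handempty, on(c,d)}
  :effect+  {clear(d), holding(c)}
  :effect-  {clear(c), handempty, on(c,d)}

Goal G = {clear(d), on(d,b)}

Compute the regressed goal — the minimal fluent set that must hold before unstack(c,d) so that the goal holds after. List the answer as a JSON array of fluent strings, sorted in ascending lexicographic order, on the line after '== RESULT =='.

Regress:
  G ∩ del = {}  (empty — regression defined)
  G \ add = {clear(d), on(d,b)} \ {clear(d), holding(c)} = {on(d,b)}
  ∪ pre   = {on(d,b)} ∪ {clear(c), handempty, on(c,d)}
          = {clear(c), handempty, on(c,d), on(d,b)}

== RESULT ==
["clear(c)", "handempty", "on(c,d)", "on(d,b)"]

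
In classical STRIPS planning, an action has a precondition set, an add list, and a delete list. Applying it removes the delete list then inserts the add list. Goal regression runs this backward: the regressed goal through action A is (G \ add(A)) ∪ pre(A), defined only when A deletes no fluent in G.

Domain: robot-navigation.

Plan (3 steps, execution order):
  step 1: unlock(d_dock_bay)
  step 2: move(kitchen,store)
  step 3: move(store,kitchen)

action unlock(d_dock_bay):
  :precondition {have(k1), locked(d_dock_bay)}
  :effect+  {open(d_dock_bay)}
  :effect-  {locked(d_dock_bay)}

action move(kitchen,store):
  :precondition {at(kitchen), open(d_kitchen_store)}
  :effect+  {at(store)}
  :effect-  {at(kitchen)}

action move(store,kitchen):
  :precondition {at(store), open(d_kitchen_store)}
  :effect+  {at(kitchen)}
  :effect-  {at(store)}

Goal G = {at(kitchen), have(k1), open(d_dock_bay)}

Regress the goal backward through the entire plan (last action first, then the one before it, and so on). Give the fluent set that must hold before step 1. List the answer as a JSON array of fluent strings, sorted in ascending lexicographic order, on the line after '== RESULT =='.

Regress step by step:
  through step 3 (move(store,kitchen)): drop {at(kitchen)}, keep {have(k1), open(d_dock_bay)}, require {at(store), open(d_kitchen_store)}
    → {at(store), have(k1), open(d_dock_bay), open(d_kitchen_store)}
  through step 2 (move(kitchen,store)): drop {at(store)}, keep {have(k1), open(d_dock_bay), open(d_kitchen_store)}, require {at(kitchen), open(d_kitchen_store)}
    → {at(kitchen), have(k1), open(d_dock_bay), open(d_kitchen_store)}
  through step 1 (unlock(d_dock_bay)): drop {open(d_dock_bay)}, keep {at(kitchen), have(k1), open(d_kitchen_store)}, require {have(k1), locked(d_dock_bay)}
    → {at(kitchen), have(k1), locked(d_dock_bay), open(d_kitchen_store)}

== RESULT ==
["at(kitchen)", "have(k1)", "locked(d_dock_bay)", "open(d_kitchen_store)"]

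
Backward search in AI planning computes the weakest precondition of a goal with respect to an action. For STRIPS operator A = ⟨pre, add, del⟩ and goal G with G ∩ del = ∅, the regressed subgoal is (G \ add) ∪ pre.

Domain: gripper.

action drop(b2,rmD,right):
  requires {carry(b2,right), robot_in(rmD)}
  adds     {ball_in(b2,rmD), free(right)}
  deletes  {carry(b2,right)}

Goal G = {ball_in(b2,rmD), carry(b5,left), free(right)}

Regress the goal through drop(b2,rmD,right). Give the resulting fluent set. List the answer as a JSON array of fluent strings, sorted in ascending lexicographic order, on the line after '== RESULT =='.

Regress:
  G ∩ del = {}  (empty — regression defined)
  G \ add = {ball_in(b2,rmD), carry(b5,left), free(right)} \ {ball_in(b2,rmD), free(right)} = {carry(b5,left)}
  ∪ pre   = {carry(b5,left)} ∪ {carry(b2,right), robot_in(rmD)}
          = {carry(b2,right), carry(b5,left), robot_in(rmD)}

== RESULT ==
["carry(b2,right)", "carry(b5,left)", "robot_in(rmD)"]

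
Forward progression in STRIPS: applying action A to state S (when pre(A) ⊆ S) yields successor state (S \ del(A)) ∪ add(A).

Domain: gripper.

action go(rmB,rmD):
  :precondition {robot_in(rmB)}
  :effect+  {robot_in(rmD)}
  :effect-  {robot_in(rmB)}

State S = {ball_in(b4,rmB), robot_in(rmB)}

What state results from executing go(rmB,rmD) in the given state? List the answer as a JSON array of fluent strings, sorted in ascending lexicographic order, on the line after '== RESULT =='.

Progress:
  pre ⊆ S: {robot_in(rmB)} ⊆ S  — applicable
  S \ del = {ball_in(b4,rmB)}
  ∪ add   = {ball_in(b4,rmB), robot_in(rmD)}

== RESULT ==
["ball_in(b4,rmB)", "robot_in(rmD)"]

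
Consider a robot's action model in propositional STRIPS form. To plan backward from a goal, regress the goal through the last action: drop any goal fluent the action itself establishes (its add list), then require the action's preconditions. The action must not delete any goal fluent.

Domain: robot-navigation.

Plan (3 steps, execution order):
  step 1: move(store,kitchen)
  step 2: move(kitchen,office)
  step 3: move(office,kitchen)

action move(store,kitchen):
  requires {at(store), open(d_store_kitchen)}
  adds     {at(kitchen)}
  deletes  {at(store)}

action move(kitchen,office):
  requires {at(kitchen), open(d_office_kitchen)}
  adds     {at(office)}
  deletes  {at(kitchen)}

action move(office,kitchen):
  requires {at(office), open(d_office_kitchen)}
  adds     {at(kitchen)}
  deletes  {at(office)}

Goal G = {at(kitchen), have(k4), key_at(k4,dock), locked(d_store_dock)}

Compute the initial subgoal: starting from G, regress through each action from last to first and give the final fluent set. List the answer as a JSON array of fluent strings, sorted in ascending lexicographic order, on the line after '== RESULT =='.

Work backward from the goal:
  through step 3 (move(office,kitchen)): drop {at(kitchen)}, keep {have(k4), key_at(k4,dock), locked(d_store_dock)}, require {at(office), open(d_office_kitchen)}
    → {at(office), have(k4), key_at(k4,dock), locked(d_store_dock), open(d_office_kitchen)}
  through step 2 (move(kitchen,office)): drop {at(office)}, keep {have(k4), key_at(k4,dock), locked(d_store_dock), open(d_office_kitchen)}, require {at(kitchen), open(d_office_kitchen)}
    → {at(kitchen), have(k4), key_at(k4,dock), locked(d_store_dock), open(d_office_kitchen)}
  through step 1 (move(store,kitchen)): drop {at(kitchen)}, keep {have(k4), key_at(k4,dock), locked(d_store_dock), open(d_office_kitchen)}, require {at(store), open(d_store_kitchen)}
    → {at(store), have(k4), key_at(k4,dock), locked(d_store_dock), open(d_office_kitchen), open(d_store_kitchen)}

== RESULT ==
["at(store)", "have(k4)", "key_at(k4,dock)", "locked(d_store_dock)", "open(d_office_kitchen)", "open(d_store_kitchen)"]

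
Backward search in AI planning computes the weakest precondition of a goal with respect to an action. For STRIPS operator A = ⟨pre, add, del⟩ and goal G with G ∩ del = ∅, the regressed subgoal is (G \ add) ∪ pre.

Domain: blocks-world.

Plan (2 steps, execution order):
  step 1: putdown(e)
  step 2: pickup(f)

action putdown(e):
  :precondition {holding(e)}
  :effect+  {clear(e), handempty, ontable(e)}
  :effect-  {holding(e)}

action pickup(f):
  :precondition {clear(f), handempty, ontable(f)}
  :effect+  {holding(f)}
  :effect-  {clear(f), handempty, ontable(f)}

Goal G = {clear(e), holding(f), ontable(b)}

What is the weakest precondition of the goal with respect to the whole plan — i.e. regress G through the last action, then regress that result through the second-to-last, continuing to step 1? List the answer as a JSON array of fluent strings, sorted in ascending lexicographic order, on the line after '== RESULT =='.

Regress step by step:
  through step 2 (pickup(f)): drop {holding(f)}, keep {clear(e), ontable(b)}, require {clear(f), handempty, ontable(f)}
    → {clear(e), clear(f), handempty, ontable(b), ontable(f)}
  through step 1 (putdown(e)): drop {clear(e), handempty}, keep {clear(f), ontable(b), ontable(f)}, require {holding(e)}
    → {clear(f), holding(e), ontable(b), ontable(f)}

== RESULT ==
["clear(f)", "holding(e)", "ontable(b)", "ontable(f)"]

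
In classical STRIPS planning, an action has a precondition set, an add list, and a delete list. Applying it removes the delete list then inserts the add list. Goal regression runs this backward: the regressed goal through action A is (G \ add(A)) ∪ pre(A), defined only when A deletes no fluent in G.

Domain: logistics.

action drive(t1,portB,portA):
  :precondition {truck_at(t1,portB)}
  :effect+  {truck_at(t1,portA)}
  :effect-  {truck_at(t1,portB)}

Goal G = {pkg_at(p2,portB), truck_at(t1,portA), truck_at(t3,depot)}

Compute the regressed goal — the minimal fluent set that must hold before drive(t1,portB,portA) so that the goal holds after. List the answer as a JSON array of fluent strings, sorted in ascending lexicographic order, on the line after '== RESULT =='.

Compute (G \ add) ∪ pre:
  G ∩ del = {}  (empty — regression defined)
  G \ add = {pkg_at(p2,portB), truck_at(t1,portA), truck_at(t3,depot)} \ {truck_at(t1,portA)} = {pkg_at(p2,portB), truck_at(t3,depot)}
  ∪ pre   = {pkg_at(p2,portB), truck_at(t3,depot)} ∪ {truck_at(t1,portB)}
          = {pkg_at(p2,portB), truck_at(t1,portB), truck_at(t3,depot)}

== RESULT ==
["pkg_at(p2,portB)", "truck_at(t1,portB)", "truck_at(t3,depot)"]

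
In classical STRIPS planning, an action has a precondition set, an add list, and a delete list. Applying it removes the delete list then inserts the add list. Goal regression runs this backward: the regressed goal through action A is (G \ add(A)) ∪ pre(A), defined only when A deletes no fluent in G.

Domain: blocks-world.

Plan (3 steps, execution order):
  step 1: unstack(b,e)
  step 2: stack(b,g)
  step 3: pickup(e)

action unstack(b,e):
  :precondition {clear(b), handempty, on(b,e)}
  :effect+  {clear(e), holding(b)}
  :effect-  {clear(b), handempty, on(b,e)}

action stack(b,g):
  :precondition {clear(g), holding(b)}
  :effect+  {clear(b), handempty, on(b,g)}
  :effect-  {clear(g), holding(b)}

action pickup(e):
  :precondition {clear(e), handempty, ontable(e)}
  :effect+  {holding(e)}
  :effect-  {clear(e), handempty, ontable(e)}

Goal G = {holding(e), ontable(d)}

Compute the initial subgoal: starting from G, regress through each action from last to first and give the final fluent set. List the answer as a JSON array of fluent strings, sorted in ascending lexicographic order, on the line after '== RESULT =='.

Work backward from the goal:
  through step 3 (pickup(e)): drop {holding(e)}, keep {ontable(d)}, require {clear(e), handempty, ontable(e)}
    → {clear(e), handempty, ontable(d), ontable(e)}
  through step 2 (stack(b,g)): drop {handempty}, keep {clear(e), ontable(d), ontable(e)}, require {clear(g), holding(b)}
    → {clear(e), clear(g), holding(b), ontable(d), ontable(e)}
  through step 1 (unstack(b,e)): drop {clear(e), holding(b)}, keep {clear(g), ontable(d), ontable(e)}, require {clear(b), handempty, on(b,e)}
    → {clear(b), clear(g), handempty, on(b,e), ontable(d), ontable(e)}

== RESULT ==
["clear(b)", "clear(g)", "handempty", "on(b,e)", "ontable(d)", "ontable(e)"]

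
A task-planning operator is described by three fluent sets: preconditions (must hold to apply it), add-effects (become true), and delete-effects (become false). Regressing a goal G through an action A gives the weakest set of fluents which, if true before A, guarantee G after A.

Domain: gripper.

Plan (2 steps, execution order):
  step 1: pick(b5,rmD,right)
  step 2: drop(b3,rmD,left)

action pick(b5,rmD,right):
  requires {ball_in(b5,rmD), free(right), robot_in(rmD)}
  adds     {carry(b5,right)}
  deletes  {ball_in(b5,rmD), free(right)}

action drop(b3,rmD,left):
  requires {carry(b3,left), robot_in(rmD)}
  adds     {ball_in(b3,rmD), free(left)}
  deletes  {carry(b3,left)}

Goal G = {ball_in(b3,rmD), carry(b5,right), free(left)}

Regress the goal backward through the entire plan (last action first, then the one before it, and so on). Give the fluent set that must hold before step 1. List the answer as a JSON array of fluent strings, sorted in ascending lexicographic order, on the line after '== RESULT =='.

Work backward from the goal:
  through step 2 (drop(b3,rmD,left)): drop {ball_in(b3,rmD), free(left)}, keep {carry(b5,right)}, require {carry(b3,left), robot_in(rmD)}
    → {carry(b3,left), carry(b5,right), robot_in(rmD)}
  through step 1 (pick(b5,rmD,right)): drop {carry(b5,right)}, keep {carry(b3,left), robot_in(rmD)}, require {ball_in(b5,rmD), free(right), robot_in(rmD)}
    → {ball_in(b5,rmD), carry(b3,left), free(right), robot_in(rmD)}

== RESULT ==
["ball_in(b5,rmD)", "carry(b3,left)", "free(right)", "robot_in(rmD)"]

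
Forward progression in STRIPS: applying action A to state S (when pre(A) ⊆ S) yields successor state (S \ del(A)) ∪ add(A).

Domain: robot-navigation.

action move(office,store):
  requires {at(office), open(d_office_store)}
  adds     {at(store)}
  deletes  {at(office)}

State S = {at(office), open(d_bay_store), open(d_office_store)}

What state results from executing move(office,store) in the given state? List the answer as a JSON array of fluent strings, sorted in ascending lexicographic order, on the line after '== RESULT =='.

Progress:
  pre ⊆ S: {at(office), open(d_office_store)} ⊆ S  — applicable
  S \ del = {open(d_bay_store), open(d_office_store)}
  ∪ add   = {at(store), open(d_bay_store), open(d_office_store)}

== RESULT ==
["at(store)", "open(d_bay_store)", "open(d_office_store)"]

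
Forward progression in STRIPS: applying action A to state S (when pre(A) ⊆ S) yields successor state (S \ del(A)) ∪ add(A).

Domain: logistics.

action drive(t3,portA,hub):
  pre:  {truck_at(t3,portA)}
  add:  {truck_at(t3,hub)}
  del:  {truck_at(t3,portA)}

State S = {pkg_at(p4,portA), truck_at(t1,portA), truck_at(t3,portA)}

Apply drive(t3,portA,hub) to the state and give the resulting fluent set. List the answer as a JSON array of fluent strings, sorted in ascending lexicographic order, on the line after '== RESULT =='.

Progress:
  pre ⊆ S: {truck_at(t3,portA)} ⊆ S  — applicable
  S \ del = {pkg_at(p4,portA), truck_at(t1,portA)}
  ∪ add   = {pkg_at(p4,portA), truck_at(t1,portA), truck_at(t3,hub)}

== RESULT ==
["pkg_at(p4,portA)", "truck_at(t1,portA)", "truck_at(t3,hub)"]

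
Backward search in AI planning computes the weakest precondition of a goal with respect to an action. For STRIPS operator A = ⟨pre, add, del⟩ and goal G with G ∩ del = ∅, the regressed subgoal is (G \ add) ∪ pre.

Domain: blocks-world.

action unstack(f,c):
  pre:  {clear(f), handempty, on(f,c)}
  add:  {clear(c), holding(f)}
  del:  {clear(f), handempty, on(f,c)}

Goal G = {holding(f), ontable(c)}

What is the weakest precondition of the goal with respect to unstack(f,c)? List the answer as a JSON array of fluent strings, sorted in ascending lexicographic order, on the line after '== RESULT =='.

Regress:
  G ∩ del = {}  (empty — regression defined)
  G \ add = {holding(f), ontable(c)} \ {clear(c), holding(f)} = {ontable(c)}
  ∪ pre   = {ontable(c)} ∪ {clear(f), handempty, on(f,c)}
          = {clear(f), handempty, on(f,c), ontable(c)}

== RESULT ==
["clear(f)", "handempty", "on(f,c)", "ontable(c)"]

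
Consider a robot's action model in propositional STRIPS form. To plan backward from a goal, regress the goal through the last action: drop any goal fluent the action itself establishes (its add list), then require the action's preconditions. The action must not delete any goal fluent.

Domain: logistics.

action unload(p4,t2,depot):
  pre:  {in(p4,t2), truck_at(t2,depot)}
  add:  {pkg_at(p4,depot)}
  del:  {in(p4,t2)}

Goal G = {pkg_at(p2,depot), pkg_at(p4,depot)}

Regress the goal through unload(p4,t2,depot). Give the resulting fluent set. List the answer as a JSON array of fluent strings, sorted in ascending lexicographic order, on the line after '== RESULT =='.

Regress:
  G ∩ del = {}  (empty — regression defined)
  G \ add = {pkg_at(p2,depot), pkg_at(p4,depot)} \ {pkg_at(p4,depot)} = {pkg_at(p2,depot)}
  ∪ pre   = {pkg_at(p2,depot)} ∪ {in(p4,t2), truck_at(t2,depot)}
          = {in(p4,t2), pkg_at(p2,depot), truck_at(t2,depot)}

== RESULT ==
["in(p4,t2)", "pkg_at(p2,depot)", "truck_at(t2,depot)"]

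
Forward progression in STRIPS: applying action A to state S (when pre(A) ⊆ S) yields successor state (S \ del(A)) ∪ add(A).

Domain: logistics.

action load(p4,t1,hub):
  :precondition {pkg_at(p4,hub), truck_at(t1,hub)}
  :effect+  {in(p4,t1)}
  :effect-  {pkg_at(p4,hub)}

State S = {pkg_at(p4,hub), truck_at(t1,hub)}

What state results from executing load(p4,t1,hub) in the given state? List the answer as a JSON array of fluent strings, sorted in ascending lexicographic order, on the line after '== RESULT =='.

Progress:
  pre ⊆ S: {pkg_at(p4,hub), truck_at(t1,hub)} ⊆ S  — applicable
  S \ del = {truck_at(t1,hub)}
  ∪ add   = {in(p4,t1), truck_at(t1,hub)}

== RESULT ==
["in(p4,t1)", "truck_at(t1,hub)"]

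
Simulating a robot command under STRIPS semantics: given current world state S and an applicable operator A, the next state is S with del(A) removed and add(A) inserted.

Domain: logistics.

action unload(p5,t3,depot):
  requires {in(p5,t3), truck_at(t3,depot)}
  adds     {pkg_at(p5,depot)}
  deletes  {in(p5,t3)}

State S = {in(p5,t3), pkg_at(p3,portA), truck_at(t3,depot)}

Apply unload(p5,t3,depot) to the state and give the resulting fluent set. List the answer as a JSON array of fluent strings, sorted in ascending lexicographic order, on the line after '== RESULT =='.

Progress:
  pre ⊆ S: {in(p5,t3), truck_at(t3,depot)} ⊆ S  — applicable
  S \ del = {pkg_at(p3,portA), truck_at(t3,depot)}
  ∪ add   = {pkg_at(p3,portA), pkg_at(p5,depot), truck_at(t3,depot)}

== RESULT ==
["pkg_at(p3,portA)", "pkg_at(p5,depot)", "truck_at(t3,depot)"]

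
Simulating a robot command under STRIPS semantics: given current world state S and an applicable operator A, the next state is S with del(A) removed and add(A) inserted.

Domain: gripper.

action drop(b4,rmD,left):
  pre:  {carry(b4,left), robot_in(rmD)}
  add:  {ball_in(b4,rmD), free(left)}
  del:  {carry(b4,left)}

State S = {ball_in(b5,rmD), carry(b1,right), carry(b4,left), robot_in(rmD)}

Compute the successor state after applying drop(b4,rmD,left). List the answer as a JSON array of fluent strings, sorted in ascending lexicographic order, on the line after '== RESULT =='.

Compute (S \ del) ∪ add:
  pre ⊆ S: {carry(b4,left), robot_in(rmD)} ⊆ S  — applicable
  S \ del = {ball_in(b5,rmD), carry(b1,right), robot_in(rmD)}
  ∪ add   = {ball_in(b4,rmD), ball_in(b5,rmD), carry(b1,right), free(left), robot_in(rmD)}

== RESULT ==
["ball_in(b4,rmD)", "ball_in(b5,rmD)", "carry(b1,right)", "free(left)", "robot_in(rmD)"]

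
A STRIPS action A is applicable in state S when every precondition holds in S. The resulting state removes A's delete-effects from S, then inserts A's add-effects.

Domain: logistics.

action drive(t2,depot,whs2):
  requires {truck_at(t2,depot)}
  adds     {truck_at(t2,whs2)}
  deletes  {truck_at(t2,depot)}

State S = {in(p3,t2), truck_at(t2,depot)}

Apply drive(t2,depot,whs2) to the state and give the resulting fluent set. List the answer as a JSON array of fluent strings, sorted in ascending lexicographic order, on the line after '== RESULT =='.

Compute (S \ del) ∪ add:
  pre ⊆ S: {truck_at(t2,depot)} ⊆ S  — applicable
  S \ del = {in(p3,t2)}
  ∪ add   = {in(p3,t2), truck_at(t2,whs2)}

== RESULT ==
["in(p3,t2)", "truck_at(t2,whs2)"]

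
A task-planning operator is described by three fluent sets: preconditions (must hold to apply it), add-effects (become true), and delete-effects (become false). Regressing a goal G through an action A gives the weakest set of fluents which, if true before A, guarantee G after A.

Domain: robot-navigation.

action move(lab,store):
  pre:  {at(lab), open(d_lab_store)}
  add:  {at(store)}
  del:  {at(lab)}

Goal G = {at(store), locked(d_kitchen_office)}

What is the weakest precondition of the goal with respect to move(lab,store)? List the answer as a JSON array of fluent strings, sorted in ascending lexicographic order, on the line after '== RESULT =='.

Compute (G \ add) ∪ pre:
  G ∩ del = {}  (empty — regression defined)
  G \ add = {at(store), locked(d_kitchen_office)} \ {at(store)} = {locked(d_kitchen_office)}
  ∪ pre   = {locked(d_kitchen_office)} ∪ {at(lab), open(d_lab_store)}
          = {at(lab), locked(d_kitchen_office), open(d_lab_store)}

== RESULT ==
["at(lab)", "locked(d_kitchen_office)", "open(d_lab_store)"]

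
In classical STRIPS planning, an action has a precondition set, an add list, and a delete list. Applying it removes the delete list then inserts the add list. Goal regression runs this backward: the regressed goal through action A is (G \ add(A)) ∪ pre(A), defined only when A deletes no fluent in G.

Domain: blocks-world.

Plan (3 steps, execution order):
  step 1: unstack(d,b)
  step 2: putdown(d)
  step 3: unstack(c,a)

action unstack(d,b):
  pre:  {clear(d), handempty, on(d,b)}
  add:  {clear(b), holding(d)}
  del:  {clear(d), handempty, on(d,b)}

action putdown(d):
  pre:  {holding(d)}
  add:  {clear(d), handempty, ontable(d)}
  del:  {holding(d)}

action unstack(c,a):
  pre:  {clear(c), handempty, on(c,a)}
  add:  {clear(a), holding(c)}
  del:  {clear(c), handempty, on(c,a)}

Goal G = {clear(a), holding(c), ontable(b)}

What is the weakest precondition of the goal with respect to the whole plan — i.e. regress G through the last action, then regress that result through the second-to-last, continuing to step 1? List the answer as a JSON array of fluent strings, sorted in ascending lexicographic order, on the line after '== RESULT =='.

Work backward from the goal:
  through step 3 (unstack(c,a)): drop {clear(a), holding(c)}, keep {ontable(b)}, require {clear(c), handempty, on(c,a)}
    → {clear(c), handempty, on(c,a), ontable(b)}
  through step 2 (putdown(d)): drop {handempty}, keep {clear(c), on(c,a), ontable(b)}, require {holding(d)}
    → {clear(c), holding(d), on(c,a), ontable(b)}
  through step 1 (unstack(d,b)): drop {holding(d)}, keep {clear(c), on(c,a), ontable(b)}, require {clear(d), handempty, on(d,b)}
    → {clear(c), clear(d), handempty, on(c,a), on(d,b), ontable(b)}

== RESULT ==
["clear(c)", "clear(d)", "handempty", "on(c,a)", "on(d,b)", "ontable(b)"]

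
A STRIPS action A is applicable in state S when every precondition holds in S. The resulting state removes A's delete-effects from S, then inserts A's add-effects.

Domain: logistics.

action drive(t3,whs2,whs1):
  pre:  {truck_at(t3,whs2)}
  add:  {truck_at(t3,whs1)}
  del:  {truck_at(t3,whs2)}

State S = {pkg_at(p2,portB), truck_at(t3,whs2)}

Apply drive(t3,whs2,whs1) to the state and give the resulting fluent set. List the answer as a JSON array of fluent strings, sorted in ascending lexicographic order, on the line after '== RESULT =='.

Progress:
  pre ⊆ S: {truck_at(t3,whs2)} ⊆ S  — applicable
  S \ del = {pkg_at(p2,portB)}
  ∪ add   = {pkg_at(p2,portB), truck_at(t3,whs1)}

== RESULT ==
["pkg_at(p2,portB)", "truck_at(t3,whs1)"]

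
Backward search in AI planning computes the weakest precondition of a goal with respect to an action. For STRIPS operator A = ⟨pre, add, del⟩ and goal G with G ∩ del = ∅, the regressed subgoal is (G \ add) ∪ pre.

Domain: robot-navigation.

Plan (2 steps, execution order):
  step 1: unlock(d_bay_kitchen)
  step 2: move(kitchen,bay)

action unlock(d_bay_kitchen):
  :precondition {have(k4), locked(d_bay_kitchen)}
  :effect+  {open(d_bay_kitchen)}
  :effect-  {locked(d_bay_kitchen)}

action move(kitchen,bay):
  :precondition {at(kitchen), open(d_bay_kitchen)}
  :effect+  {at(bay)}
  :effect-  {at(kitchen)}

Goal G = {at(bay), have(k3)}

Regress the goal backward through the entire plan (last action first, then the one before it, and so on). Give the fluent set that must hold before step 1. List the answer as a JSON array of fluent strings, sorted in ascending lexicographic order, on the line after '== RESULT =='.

Work backward from the goal:
  through step 2 (move(kitchen,bay)): drop {at(bay)}, keep {have(k3)}, require {at(kitchen), open(d_bay_kitchen)}
    → {at(kitchen), have(k3), open(d_bay_kitchen)}
  through step 1 (unlock(d_bay_kitchen)): drop {open(d_bay_kitchen)}, keep {at(kitchen), have(k3)}, require {have(k4), locked(d_bay_kitchen)}
    → {at(kitchen), have(k3), have(k4), locked(d_bay_kitchen)}

== RESULT ==
["at(kitchen)", "have(k3)", "have(k4)", "locked(d_bay_kitchen)"]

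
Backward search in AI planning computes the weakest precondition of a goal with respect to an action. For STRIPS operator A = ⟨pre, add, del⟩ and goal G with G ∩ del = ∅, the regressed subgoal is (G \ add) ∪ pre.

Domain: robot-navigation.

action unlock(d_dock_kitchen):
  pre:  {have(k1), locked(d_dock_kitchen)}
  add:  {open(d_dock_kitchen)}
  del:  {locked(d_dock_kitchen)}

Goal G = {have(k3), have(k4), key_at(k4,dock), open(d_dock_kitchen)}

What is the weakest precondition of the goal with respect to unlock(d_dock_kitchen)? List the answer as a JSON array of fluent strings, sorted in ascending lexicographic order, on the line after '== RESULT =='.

Compute (G \ add) ∪ pre:
  G ∩ del = {}  (empty — regression defined)
  G \ add = {have(k3), have(k4), key_at(k4,dock), open(d_dock_kitchen)} \ {open(d_dock_kitchen)} = {have(k3), have(k4), key_at(k4,dock)}
  ∪ pre   = {have(k3), have(k4), key_at(k4,dock)} ∪ {have(k1), locked(d_dock_kitchen)}
          = {have(k1), have(k3), have(k4), key_at(k4,dock), locked(d_dock_kitchen)}

== RESULT ==
["have(k1)", "have(k3)", "have(k4)", "key_at(k4,dock)", "locked(d_dock_kitchen)"]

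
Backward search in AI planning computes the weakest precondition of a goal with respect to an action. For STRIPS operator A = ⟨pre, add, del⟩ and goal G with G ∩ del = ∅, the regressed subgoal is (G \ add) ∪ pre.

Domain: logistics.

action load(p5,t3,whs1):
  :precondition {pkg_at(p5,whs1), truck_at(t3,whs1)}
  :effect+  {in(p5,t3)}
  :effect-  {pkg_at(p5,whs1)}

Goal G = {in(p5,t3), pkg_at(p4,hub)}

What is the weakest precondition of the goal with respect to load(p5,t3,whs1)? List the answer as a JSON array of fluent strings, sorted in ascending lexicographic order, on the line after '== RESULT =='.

Regress:
  G ∩ del = {}  (empty — regression defined)
  G \ add = {in(p5,t3), pkg_at(p4,hub)} \ {in(p5,t3)} = {pkg_at(p4,hub)}
  ∪ pre   = {pkg_at(p4,hub)} ∪ {pkg_at(p5,whs1), truck_at(t3,whs1)}
          = {pkg_at(p4,hub), pkg_at(p5,whs1), truck_at(t3,whs1)}

== RESULT ==
["pkg_at(p4,hub)", "pkg_at(p5,whs1)", "truck_at(t3,whs1)"]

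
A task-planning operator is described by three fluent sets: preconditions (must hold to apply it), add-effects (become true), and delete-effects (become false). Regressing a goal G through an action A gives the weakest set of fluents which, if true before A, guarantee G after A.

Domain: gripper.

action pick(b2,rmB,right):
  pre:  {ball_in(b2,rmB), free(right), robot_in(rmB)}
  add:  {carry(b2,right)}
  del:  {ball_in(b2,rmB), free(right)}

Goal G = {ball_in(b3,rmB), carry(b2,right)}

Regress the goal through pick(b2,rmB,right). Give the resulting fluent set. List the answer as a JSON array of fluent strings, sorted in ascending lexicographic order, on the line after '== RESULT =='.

Regress:
  G ∩ del = {}  (empty — regression defined)
  G \ add = {ball_in(b3,rmB), carry(b2,right)} \ {carry(b2,right)} = {ball_in(b3,rmB)}
  ∪ pre   = {ball_in(b3,rmB)} ∪ {ball_in(b2,rmB), free(right), robot_in(rmB)}
          = {ball_in(b2,rmB), ball_in(b3,rmB), free(right), robot_in(rmB)}

== RESULT ==
["ball_in(b2,rmB)", "ball_in(b3,rmB)", "free(right)", "robot_in(rmB)"]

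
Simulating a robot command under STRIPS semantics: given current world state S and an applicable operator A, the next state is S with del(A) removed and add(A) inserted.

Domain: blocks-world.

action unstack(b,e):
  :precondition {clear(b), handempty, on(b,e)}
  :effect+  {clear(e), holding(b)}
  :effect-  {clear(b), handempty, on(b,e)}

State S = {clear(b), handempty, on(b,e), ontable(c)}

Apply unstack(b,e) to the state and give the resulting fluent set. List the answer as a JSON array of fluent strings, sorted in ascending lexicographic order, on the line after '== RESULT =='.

Progress:
  pre ⊆ S: {clear(b), handempty, on(b,e)} ⊆ S  — applicable
  S \ del = {ontable(c)}
  ∪ add   = {clear(e), holding(b), ontable(c)}

== RESULT ==
["clear(e)", "holding(b)", "ontable(c)"]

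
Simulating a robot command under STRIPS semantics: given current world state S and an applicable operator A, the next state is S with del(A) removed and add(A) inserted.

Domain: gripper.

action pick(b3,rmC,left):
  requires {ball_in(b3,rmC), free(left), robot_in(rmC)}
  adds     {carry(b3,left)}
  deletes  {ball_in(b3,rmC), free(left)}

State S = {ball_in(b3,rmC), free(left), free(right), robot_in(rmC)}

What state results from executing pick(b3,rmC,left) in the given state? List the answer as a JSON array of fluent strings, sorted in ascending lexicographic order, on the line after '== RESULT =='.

Progress:
  pre ⊆ S: {ball_in(b3,rmC), free(left), robot_in(rmC)} ⊆ S  — applicable
  S \ del = {free(right), robot_in(rmC)}
  ∪ add   = {carry(b3,left), free(right), robot_in(rmC)}

== RESULT ==
["carry(b3,left)", "free(right)", "robot_in(rmC)"]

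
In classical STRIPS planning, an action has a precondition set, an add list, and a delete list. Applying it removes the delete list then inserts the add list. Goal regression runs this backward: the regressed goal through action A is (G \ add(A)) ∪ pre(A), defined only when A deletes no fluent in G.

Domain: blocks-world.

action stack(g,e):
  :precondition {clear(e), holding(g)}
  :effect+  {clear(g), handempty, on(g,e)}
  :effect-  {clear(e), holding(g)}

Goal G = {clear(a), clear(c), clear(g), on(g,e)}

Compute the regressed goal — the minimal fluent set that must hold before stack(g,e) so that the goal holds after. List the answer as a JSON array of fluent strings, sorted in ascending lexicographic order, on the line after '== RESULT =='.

Compute (G \ add) ∪ pre:
  G ∩ del = {}  (empty — regression defined)
  G \ add = {clear(a), clear(c), clear(g), on(g,e)} \ {clear(g), handempty, on(g,e)} = {clear(a), clear(c)}
  ∪ pre   = {clear(a), clear(c)} ∪ {clear(e), holding(g)}
          = {clear(a), clear(c), clear(e), holding(g)}

== RESULT ==
["clear(a)", "clear(c)", "clear(e)", "holding(g)"]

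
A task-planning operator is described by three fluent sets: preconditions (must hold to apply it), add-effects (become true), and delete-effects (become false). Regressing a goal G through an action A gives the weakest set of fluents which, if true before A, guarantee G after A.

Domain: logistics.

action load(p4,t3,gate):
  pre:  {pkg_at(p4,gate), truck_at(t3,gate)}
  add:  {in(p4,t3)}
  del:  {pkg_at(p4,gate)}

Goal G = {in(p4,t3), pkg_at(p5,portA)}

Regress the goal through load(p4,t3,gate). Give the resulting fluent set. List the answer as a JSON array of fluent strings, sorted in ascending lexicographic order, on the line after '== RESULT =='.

Compute (G \ add) ∪ pre:
  G ∩ del = {}  (empty — regression defined)
  G \ add = {in(p4,t3), pkg_at(p5,portA)} \ {in(p4,t3)} = {pkg_at(p5,portA)}
  ∪ pre   = {pkg_at(p5,portA)} ∪ {pkg_at(p4,gate), truck_at(t3,gate)}
          = {pkg_at(p4,gate), pkg_at(p5,portA), truck_at(t3,gate)}

== RESULT ==
["pkg_at(p4,gate)", "pkg_at(p5,portA)", "truck_at(t3,gate)"]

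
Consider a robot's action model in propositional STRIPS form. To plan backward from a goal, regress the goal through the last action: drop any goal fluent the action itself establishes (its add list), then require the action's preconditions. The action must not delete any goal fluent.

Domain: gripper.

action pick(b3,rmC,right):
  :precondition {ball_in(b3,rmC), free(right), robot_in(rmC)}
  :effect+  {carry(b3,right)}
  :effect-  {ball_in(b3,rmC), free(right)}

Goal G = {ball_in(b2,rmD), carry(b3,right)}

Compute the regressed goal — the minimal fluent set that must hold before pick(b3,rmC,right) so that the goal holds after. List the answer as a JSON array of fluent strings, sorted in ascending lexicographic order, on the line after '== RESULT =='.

Regress:
  G ∩ del = {}  (empty — regression defined)
  G \ add = {ball_in(b2,rmD), carry(b3,right)} \ {carry(b3,right)} = {ball_in(b2,rmD)}
  ∪ pre   = {ball_in(b2,rmD)} ∪ {ball_in(b3,rmC), free(right), robot_in(rmC)}
          = {ball_in(b2,rmD), ball_in(b3,rmC), free(right), robot_in(rmC)}

== RESULT ==
["ball_in(b2,rmD)", "ball_in(b3,rmC)", "free(right)", "robot_in(rmC)"]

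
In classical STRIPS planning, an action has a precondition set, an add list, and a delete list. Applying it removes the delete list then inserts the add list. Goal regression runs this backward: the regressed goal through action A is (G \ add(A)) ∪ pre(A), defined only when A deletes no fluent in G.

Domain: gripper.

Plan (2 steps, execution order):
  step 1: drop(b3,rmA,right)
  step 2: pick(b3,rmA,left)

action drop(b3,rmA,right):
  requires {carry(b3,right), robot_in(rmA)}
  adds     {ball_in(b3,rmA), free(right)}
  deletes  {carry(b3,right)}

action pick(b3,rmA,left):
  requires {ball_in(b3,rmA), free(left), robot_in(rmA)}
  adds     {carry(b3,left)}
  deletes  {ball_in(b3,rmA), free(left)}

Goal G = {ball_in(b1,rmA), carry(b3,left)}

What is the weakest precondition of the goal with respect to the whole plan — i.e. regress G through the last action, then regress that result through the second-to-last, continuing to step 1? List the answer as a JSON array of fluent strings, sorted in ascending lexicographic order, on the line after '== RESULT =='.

Regress step by step:
  through step 2 (pick(b3,rmA,left)): drop {carry(b3,left)}, keep {ball_in(b1,rmA)}, require {ball_in(b3,rmA), free(left), robot_in(rmA)}
    → {ball_in(b1,rmA), ball_in(b3,rmA), free(left), robot_in(rmA)}
  through step 1 (drop(b3,rmA,right)): drop {ball_in(b3,rmA)}, keep {ball_in(b1,rmA), free(left), robot_in(rmA)}, require {carry(b3,right), robot_in(rmA)}
    → {ball_in(b1,rmA), carry(b3,right), free(left), robot_in(rmA)}

== RESULT ==
["ball_in(b1,rmA)", "carry(b3,right)", "free(left)", "robot_in(rmA)"]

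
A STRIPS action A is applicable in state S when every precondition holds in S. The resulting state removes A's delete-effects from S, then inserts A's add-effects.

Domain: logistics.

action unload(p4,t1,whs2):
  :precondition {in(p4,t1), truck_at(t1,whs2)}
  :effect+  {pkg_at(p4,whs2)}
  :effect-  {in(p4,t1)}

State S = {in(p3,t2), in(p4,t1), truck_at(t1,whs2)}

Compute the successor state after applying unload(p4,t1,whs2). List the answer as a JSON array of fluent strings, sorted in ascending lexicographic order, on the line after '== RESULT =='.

Compute (S \ del) ∪ add:
  pre ⊆ S: {in(p4,t1), truck_at(t1,whs2)} ⊆ S  — applicable
  S \ del = {in(p3,t2), truck_at(t1,whs2)}
  ∪ add   = {in(p3,t2), pkg_at(p4,whs2), truck_at(t1,whs2)}

== RESULT ==
["in(p3,t2)", "pkg_at(p4,whs2)", "truck_at(t1,whs2)"]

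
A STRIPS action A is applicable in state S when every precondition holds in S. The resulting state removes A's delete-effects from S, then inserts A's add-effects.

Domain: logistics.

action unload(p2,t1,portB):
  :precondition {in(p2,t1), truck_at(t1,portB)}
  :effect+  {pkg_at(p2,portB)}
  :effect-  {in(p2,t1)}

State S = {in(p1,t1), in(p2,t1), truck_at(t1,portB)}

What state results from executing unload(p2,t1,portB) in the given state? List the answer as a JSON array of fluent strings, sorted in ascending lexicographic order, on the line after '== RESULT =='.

Progress:
  pre ⊆ S: {in(p2,t1), truck_at(t1,portB)} ⊆ S  — applicable
  S \ del = {in(p1,t1), truck_at(t1,portB)}
  ∪ add   = {in(p1,t1), pkg_at(p2,portB), truck_at(t1,portB)}

== RESULT ==
["in(p1,t1)", "pkg_at(p2,portB)", "truck_at(t1,portB)"]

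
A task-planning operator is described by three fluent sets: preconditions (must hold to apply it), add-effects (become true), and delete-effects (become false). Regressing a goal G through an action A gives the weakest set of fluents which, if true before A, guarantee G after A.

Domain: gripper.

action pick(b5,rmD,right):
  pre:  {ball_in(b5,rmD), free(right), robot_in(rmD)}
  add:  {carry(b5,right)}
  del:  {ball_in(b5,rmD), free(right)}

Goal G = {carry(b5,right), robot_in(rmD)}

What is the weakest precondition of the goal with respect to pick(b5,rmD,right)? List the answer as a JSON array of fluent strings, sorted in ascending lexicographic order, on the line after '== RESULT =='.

Compute (G \ add) ∪ pre:
  G ∩ del = {}  (empty — regression defined)
  G \ add = {carry(b5,right), robot_in(rmD)} \ {carry(b5,right)} = {robot_in(rmD)}
  ∪ pre   = {robot_in(rmD)} ∪ {ball_in(b5,rmD), free(right), robot_in(rmD)}
          = {ball_in(b5,rmD), free(right), robot_in(rmD)}

== RESULT ==
["ball_in(b5,rmD)", "free(right)", "robot_in(rmD)"]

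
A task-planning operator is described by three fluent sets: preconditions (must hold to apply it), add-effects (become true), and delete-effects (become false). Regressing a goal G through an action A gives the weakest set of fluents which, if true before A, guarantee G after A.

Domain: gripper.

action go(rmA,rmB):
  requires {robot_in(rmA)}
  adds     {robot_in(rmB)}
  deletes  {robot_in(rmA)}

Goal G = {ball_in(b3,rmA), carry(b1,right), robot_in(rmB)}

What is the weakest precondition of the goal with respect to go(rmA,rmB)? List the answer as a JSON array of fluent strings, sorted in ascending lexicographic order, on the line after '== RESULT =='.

Regress:
  G ∩ del = {}  (empty — regression defined)
  G \ add = {ball_in(b3,rmA), carry(b1,right), robot_in(rmB)} \ {robot_in(rmB)} = {ball_in(b3,rmA), carry(b1,right)}
  ∪ pre   = {ball_in(b3,rmA), carry(b1,right)} ∪ {robot_in(rmA)}
          = {ball_in(b3,rmA), carry(b1,right), robot_in(rmA)}

== RESULT ==
["ball_in(b3,rmA)", "carry(b1,right)", "robot_in(rmA)"]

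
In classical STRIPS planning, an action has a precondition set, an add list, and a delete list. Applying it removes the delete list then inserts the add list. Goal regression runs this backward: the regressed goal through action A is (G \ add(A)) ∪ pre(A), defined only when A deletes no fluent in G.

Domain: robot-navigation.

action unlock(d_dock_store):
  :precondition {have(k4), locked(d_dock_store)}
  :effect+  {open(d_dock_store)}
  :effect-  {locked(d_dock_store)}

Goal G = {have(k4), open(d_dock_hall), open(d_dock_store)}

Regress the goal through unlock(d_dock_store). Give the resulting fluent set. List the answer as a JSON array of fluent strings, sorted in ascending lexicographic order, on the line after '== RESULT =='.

Compute (G \ add) ∪ pre:
  G ∩ del = {}  (empty — regression defined)
  G \ add = {have(k4), open(d_dock_hall), open(d_dock_store)} \ {open(d_dock_store)} = {have(k4), open(d_dock_hall)}
  ∪ pre   = {have(k4), open(d_dock_hall)} ∪ {have(k4), locked(d_dock_store)}
          = {have(k4), locked(d_dock_store), open(d_dock_hall)}

== RESULT ==
["have(k4)", "locked(d_dock_store)", "open(d_dock_hall)"]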